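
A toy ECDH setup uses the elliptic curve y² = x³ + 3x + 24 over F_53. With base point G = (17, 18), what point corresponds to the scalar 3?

(26, 33)

Repeated addition: build up to 3G.
2G: tangent at (17, 18): λ = (3·17² + 3)/(2·18) ≡ 22/36. 36⁻¹ ≡ 28 (mod 53), so λ ≡ 22·28 ≡ 33.
  x = λ² - 17 - 17 = 1089 - 34 ≡ 48; y = λ·(17 - 48) - 18 ≡ 19. → (48, 19)
3G: (48, 19) + (17, 18). λ = (18 - 19)/(17 - 48) ≡ 52/22 mod 53. 22⁻¹ ≡ 41 (mod 53) since 22·41 = 902 ≡ 1, so λ ≡ 12.
  x = λ² - 48 - 17 = 144 - 65 ≡ 26; y = λ·(48 - 26) - 19 ≡ 33. → (26, 33)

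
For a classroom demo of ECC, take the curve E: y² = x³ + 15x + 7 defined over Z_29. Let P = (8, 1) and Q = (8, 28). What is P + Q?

O

The two points share x = 8 and their y-coordinates satisfy 1 + 28 ≡ 0 (mod 29), so they are inverses. Their sum is O.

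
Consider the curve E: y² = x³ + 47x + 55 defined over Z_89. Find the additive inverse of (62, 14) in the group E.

(62, 75)

-(62, 14) = (62, -14 mod 89) = (62, 75).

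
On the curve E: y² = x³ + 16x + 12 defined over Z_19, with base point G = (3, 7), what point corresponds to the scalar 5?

(8, 14)

Repeated addition: build up to 5G.
2G: tangent at (3, 7): λ = (3·3² + 16)/(2·7) ≡ 5/14. 14⁻¹ ≡ 15 (mod 19) since 14·15 = 210 ≡ 1, so λ ≡ 5·15 ≡ 18.
  x = λ² - 3 - 3 = 324 - 6 ≡ 14; y = λ·(3 - 14) - 7 ≡ 4. → (14, 4)
3G: (14, 4) + (3, 7). λ = (7 - 4)/(3 - 14) ≡ 3/8 mod 19. 8⁻¹ ≡ 12 (mod 19), so λ ≡ 17.
  x = λ² - 14 - 3 = 289 - 17 ≡ 6; y = λ·(14 - 6) - 4 ≡ 18. → (6, 18)
4G: (6, 18) + (3, 7). λ = (7 - 18)/(3 - 6) ≡ 8/16 mod 19. 16⁻¹ ≡ 6 (mod 19) since 16·6 = 96 ≡ 1, so λ ≡ 10.
  x = λ² - 6 - 3 = 100 - 9 ≡ 15; y = λ·(6 - 15) - 18 ≡ 6. → (15, 6)
5G: (15, 6) + (3, 7). λ = (7 - 6)/(3 - 15) ≡ 1/7 mod 19. 7⁻¹ ≡ 11 (mod 19) since 7·11 = 77 ≡ 1, so λ ≡ 11.
  x = λ² - 15 - 3 = 121 - 18 ≡ 8; y = λ·(15 - 8) - 6 ≡ 14. → (8, 14)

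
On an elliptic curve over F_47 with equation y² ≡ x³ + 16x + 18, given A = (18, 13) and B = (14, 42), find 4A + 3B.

(45, 42)

First 4A:
Double-and-add on 4 = (100)₂. Start with A = (18, 13) for the leading 1-bit.
double: tangent at (18, 13): λ = (3·18² + 16)/(2·13) ≡ 1/26. 26⁻¹ ≡ 38 (mod 47) since 26·38 = 988 ≡ 1, so λ ≡ 1·38 ≡ 38.
  x = λ² - 18 - 18 = 1444 - 36 ≡ 45; y = λ·(18 - 45) - 13 ≡ 42. → (45, 42)
double: tangent at (45, 42): λ = (3·45² + 16)/(2·42) ≡ 28/37. 37⁻¹ ≡ 14 (mod 47), so λ ≡ 28·14 ≡ 16.
  x = λ² - 45 - 45 = 256 - 90 ≡ 25; y = λ·(45 - 25) - 42 ≡ 43. → (25, 43)
4A = (25, 43).
Next 3B:
Repeated addition: build up to 3B.
2B: tangent at (14, 42): λ = (3·14² + 16)/(2·42) ≡ 40/37. 37⁻¹ ≡ 14 (mod 47), so λ ≡ 40·14 ≡ 43.
  x = λ² - 14 - 14 = 1849 - 28 ≡ 35; y = λ·(14 - 35) - 42 ≡ 42. → (35, 42)
3B: (35, 42) + (14, 42). λ = (42 - 42)/(14 - 35) ≡ 0/26 mod 47. 26⁻¹ ≡ 38 (mod 47) since 26·38 = 988 ≡ 1, so λ ≡ 0.
  x = λ² - 35 - 14 = 0 - 49 ≡ 45; y = λ·(35 - 45) - 42 ≡ 5. → (45, 5)
3B = (45, 5).
Finally 4A + 3B:
(25, 43) + (45, 5). λ = (5 - 43)/(45 - 25) ≡ 9/20 mod 47. 20⁻¹ ≡ 40 (mod 47), so λ ≡ 31.
  x = λ² - 25 - 45 = 961 - 70 ≡ 45; y = λ·(25 - 45) - 43 ≡ 42. → (45, 42)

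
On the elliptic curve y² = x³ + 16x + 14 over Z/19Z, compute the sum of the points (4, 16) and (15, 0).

(4, 3)

(4, 16) + (15, 0). λ = (0 - 16)/(15 - 4) ≡ 3/11 mod 19. 11⁻¹ ≡ 7 (mod 19), so λ ≡ 2.
  x = λ² - 4 - 15 = 4 - 19 ≡ 4; y = λ·(4 - 4) - 16 ≡ 3. → (4, 3)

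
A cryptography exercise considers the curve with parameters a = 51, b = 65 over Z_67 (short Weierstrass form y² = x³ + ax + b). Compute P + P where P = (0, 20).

(35, 61)

tangent at (0, 20): λ = (3·0² + 51)/(2·20) ≡ 51/40. 40⁻¹ ≡ 62 (mod 67) since 40·62 = 2480 ≡ 1, so λ ≡ 51·62 ≡ 13.
  x = λ² - 0 - 0 = 169 - 0 ≡ 35; y = λ·(0 - 35) - 20 ≡ 61. → (35, 61)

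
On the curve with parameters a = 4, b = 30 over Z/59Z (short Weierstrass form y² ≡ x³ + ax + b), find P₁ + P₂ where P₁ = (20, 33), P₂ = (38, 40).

(20, 33) + (38, 40). λ = (40 - 33)/(38 - 20) ≡ 7/18 mod 59. 18⁻¹ ≡ 23 (mod 59), so λ ≡ 43.
  x = λ² - 20 - 38 = 1849 - 58 ≡ 21; y = λ·(20 - 21) - 33 ≡ 42. → (21, 42)

(21, 42)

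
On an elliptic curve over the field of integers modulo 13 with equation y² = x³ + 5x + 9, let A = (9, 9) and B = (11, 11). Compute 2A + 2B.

First 2A:
Repeated addition: build up to 2A.
2A: tangent at (9, 9): λ = (3·9² + 5)/(2·9) ≡ 1/5. 5⁻¹ ≡ 8 (mod 13), so λ ≡ 1·8 ≡ 8.
  x = λ² - 9 - 9 = 64 - 18 ≡ 7; y = λ·(9 - 7) - 9 ≡ 7. → (7, 7)
2A = (7, 7).
Next 2B:
Repeated addition: build up to 2B.
2B: tangent at (11, 11): λ = (3·11² + 5)/(2·11) ≡ 4/9. 9⁻¹ ≡ 3 (mod 13), so λ ≡ 4·3 ≡ 12.
  x = λ² - 11 - 11 = 144 - 22 ≡ 5; y = λ·(11 - 5) - 11 ≡ 9. → (5, 9)
2B = (5, 9).
Finally 2A + 2B:
(7, 7) + (5, 9). λ = (9 - 7)/(5 - 7) ≡ 2/11 mod 13. 11⁻¹ ≡ 6 (mod 13) since 11·6 = 66 ≡ 1, so λ ≡ 12.
  x = λ² - 7 - 5 = 144 - 12 ≡ 2; y = λ·(7 - 2) - 7 ≡ 1. → (2, 1)

(2, 1)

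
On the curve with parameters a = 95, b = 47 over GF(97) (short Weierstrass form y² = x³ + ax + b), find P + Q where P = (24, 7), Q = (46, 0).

(24, 7) + (46, 0). λ = (0 - 7)/(46 - 24) ≡ 90/22 mod 97. 22⁻¹ ≡ 75 (mod 97) since 22·75 = 1650 ≡ 1, so λ ≡ 57.
  x = λ² - 24 - 46 = 3249 - 70 ≡ 75; y = λ·(24 - 75) - 7 ≡ 93. → (75, 93)

(75, 93)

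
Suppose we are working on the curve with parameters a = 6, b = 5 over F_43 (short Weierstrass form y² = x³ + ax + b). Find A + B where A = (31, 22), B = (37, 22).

(18, 21)

(31, 22) + (37, 22). λ = (22 - 22)/(37 - 31) ≡ 0/6 mod 43. 6⁻¹ ≡ 36 (mod 43), so λ ≡ 0.
  x = λ² - 31 - 37 = 0 - 68 ≡ 18; y = λ·(31 - 18) - 22 ≡ 21. → (18, 21)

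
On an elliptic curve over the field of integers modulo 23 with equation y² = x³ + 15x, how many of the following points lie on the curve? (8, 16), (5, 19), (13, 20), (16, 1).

1

(8, 16): 16² ≡ 3, rhs ≡ 11 → off.
(5, 19): 19² ≡ 16, rhs ≡ 16 → on.
(13, 20): 20² ≡ 9, rhs ≡ 0 → off.
(16, 1): 1² ≡ 1, rhs ≡ 12 → off.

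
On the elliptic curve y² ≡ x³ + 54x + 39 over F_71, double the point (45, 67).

(17, 30)

tangent at (45, 67): λ = (3·45² + 54)/(2·67) ≡ 23/63. 63⁻¹ ≡ 62 (mod 71), so λ ≡ 23·62 ≡ 6.
  x = λ² - 45 - 45 = 36 - 90 ≡ 17; y = λ·(45 - 17) - 67 ≡ 30. → (17, 30)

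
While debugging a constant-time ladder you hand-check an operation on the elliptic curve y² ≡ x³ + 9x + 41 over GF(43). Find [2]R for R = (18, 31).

(31, 22)

tangent at (18, 31): λ = (3·18² + 9)/(2·31) ≡ 35/19. 19⁻¹ ≡ 34 (mod 43), so λ ≡ 35·34 ≡ 29.
  x = λ² - 18 - 18 = 841 - 36 ≡ 31; y = λ·(18 - 31) - 31 ≡ 22. → (31, 22)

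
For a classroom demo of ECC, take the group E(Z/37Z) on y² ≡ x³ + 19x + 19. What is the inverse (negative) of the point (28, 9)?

(28, 28)

-(28, 9) = (28, -9 mod 37) = (28, 28).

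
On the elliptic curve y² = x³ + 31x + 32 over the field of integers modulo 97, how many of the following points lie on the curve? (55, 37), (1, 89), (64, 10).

(55, 37): 37² ≡ 11, rhs ≡ 11 → on.
(1, 89): 89² ≡ 64, rhs ≡ 64 → on.
(64, 10): 10² ≡ 3, rhs ≡ 29 → off.

2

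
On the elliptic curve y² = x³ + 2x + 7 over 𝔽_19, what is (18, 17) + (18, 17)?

tangent at (18, 17): λ = (3·18² + 2)/(2·17) ≡ 5/15. 15⁻¹ ≡ 14 (mod 19), so λ ≡ 5·14 ≡ 13.
  x = λ² - 18 - 18 = 169 - 36 ≡ 0; y = λ·(18 - 0) - 17 ≡ 8. → (0, 8)

(0, 8)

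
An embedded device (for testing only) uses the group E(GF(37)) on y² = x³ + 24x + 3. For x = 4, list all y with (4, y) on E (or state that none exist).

x³ + 24x + 3 = 163 ≡ 15 (mod 37).
15 is a non-residue mod 37; no y exists.

none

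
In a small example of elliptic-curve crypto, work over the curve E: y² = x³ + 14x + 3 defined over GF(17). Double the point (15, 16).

(3, 15)

tangent at (15, 16): λ = (3·15² + 14)/(2·16) ≡ 9/15. 15⁻¹ ≡ 8 (mod 17) since 15·8 = 120 ≡ 1, so λ ≡ 9·8 ≡ 4.
  x = λ² - 15 - 15 = 16 - 30 ≡ 3; y = λ·(15 - 3) - 16 ≡ 15. → (3, 15)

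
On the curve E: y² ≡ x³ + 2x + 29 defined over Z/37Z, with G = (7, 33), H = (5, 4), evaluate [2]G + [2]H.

(22, 18)

First 2G:
Repeated addition: build up to 2G.
2G: tangent at (7, 33): λ = (3·7² + 2)/(2·33) ≡ 1/29. 29⁻¹ ≡ 23 (mod 37) since 29·23 = 667 ≡ 1, so λ ≡ 1·23 ≡ 23.
  x = λ² - 7 - 7 = 529 - 14 ≡ 34; y = λ·(7 - 34) - 33 ≡ 12. → (34, 12)
2G = (34, 12).
Next 2H:
Repeated addition: build up to 2H.
2H: tangent at (5, 4): λ = (3·5² + 2)/(2·4) ≡ 3/8. 8⁻¹ ≡ 14 (mod 37) since 8·14 = 112 ≡ 1, so λ ≡ 3·14 ≡ 5.
  x = λ² - 5 - 5 = 25 - 10 ≡ 15; y = λ·(5 - 15) - 4 ≡ 20. → (15, 20)
2H = (15, 20).
Finally 2G + 2H:
(34, 12) + (15, 20). λ = (20 - 12)/(15 - 34) ≡ 8/18 mod 37. 18⁻¹ ≡ 35 (mod 37) since 18·35 = 630 ≡ 1, so λ ≡ 21.
  x = λ² - 34 - 15 = 441 - 49 ≡ 22; y = λ·(34 - 22) - 12 ≡ 18. → (22, 18)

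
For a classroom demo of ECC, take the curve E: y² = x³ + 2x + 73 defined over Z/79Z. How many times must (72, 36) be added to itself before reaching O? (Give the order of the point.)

2P: tangent at (72, 36): λ = (3·72² + 2)/(2·36) ≡ 70/72. 72⁻¹ ≡ 45 (mod 79), so λ ≡ 70·45 ≡ 69.
  x = λ² - 72 - 72 = 4761 - 144 ≡ 35; y = λ·(72 - 35) - 36 ≡ 68. → (35, 68)
3P: (35, 68) + (72, 36). λ = (36 - 68)/(72 - 35) ≡ 47/37 mod 79. 37⁻¹ ≡ 47 (mod 79) since 37·47 = 1739 ≡ 1, so λ ≡ 76.
  x = λ² - 35 - 72 = 5776 - 107 ≡ 60; y = λ·(35 - 60) - 68 ≡ 7. → (60, 7)
4P: (60, 7) + (72, 36). λ = (36 - 7)/(72 - 60) ≡ 29/12 mod 79. 12⁻¹ ≡ 33 (mod 79), so λ ≡ 9.
  x = λ² - 60 - 72 = 81 - 132 ≡ 28; y = λ·(60 - 28) - 7 ≡ 44. → (28, 44)
5P: (28, 44) + (72, 36). λ = (36 - 44)/(72 - 28) ≡ 71/44 mod 79. 44⁻¹ ≡ 9 (mod 79) since 44·9 = 396 ≡ 1, so λ ≡ 7.
  x = λ² - 28 - 72 = 49 - 100 ≡ 28; y = λ·(28 - 28) - 44 ≡ 35. → (28, 35)
6P: (28, 35) + (72, 36). λ = (36 - 35)/(72 - 28) ≡ 1/44 mod 79. 44⁻¹ ≡ 9 (mod 79), so λ ≡ 9.
  x = λ² - 28 - 72 = 81 - 100 ≡ 60; y = λ·(28 - 60) - 35 ≡ 72. → (60, 72)
7P: (60, 72) + (72, 36). λ = (36 - 72)/(72 - 60) ≡ 43/12 mod 79. 12⁻¹ ≡ 33 (mod 79), so λ ≡ 76.
  x = λ² - 60 - 72 = 5776 - 132 ≡ 35; y = λ·(60 - 35) - 72 ≡ 11. → (35, 11)
8P: (35, 11) + (72, 36). λ = (36 - 11)/(72 - 35) ≡ 25/37 mod 79. 37⁻¹ ≡ 47 (mod 79), so λ ≡ 69.
  x = λ² - 35 - 72 = 4761 - 107 ≡ 72; y = λ·(35 - 72) - 11 ≡ 43. → (72, 43)
9P: (72, 43) + (72, 36): same x and y₁ ≡ -y₂, so the sum is O.
9P = O, so the order is 9.

9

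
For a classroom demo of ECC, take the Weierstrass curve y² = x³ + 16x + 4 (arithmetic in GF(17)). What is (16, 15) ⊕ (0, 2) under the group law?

(16, 15) + (0, 2). λ = (2 - 15)/(0 - 16) ≡ 4/1 mod 17. 1⁻¹ ≡ 1 (mod 17) since 1·1 = 1 ≡ 1, so λ ≡ 4.
  x = λ² - 16 - 0 = 16 - 16 ≡ 0; y = λ·(16 - 0) - 15 ≡ 15. → (0, 15)

(0, 15)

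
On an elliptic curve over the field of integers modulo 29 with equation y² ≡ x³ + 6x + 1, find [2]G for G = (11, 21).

tangent at (11, 21): λ = (3·11² + 6)/(2·21) ≡ 21/13. 13⁻¹ ≡ 9 (mod 29) since 13·9 = 117 ≡ 1, so λ ≡ 21·9 ≡ 15.
  x = λ² - 11 - 11 = 225 - 22 ≡ 0; y = λ·(11 - 0) - 21 ≡ 28. → (0, 28)

(0, 28)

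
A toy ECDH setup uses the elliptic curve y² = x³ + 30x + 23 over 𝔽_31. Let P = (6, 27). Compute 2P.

tangent at (6, 27): λ = (3·6² + 30)/(2·27) ≡ 14/23. 23⁻¹ ≡ 27 (mod 31) since 23·27 = 621 ≡ 1, so λ ≡ 14·27 ≡ 6.
  x = λ² - 6 - 6 = 36 - 12 ≡ 24; y = λ·(6 - 24) - 27 ≡ 20. → (24, 20)

(24, 20)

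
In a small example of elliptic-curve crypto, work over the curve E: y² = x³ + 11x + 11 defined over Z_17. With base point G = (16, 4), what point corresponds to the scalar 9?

Double-and-add on 9 = (1001)₂. Start with G = (16, 4) for the leading 1-bit.
double: tangent at (16, 4): λ = (3·16² + 11)/(2·4) ≡ 14/8. 8⁻¹ ≡ 15 (mod 17), so λ ≡ 14·15 ≡ 6.
  x = λ² - 16 - 16 = 36 - 32 ≡ 4; y = λ·(16 - 4) - 4 ≡ 0. → (4, 0)
double: (4, 0) + (4, 0): same x and y₁ ≡ -y₂, so the sum is O.
double: O + O = O (identity).
add G: O + (16, 4) = (16, 4) (identity).

(16, 4)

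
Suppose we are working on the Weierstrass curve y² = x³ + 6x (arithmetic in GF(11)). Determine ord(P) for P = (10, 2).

6

2P: tangent at (10, 2): λ = (3·10² + 6)/(2·2) ≡ 9/4. 4⁻¹ ≡ 3 (mod 11) since 4·3 = 12 ≡ 1, so λ ≡ 9·3 ≡ 5.
  x = λ² - 10 - 10 = 25 - 20 ≡ 5; y = λ·(10 - 5) - 2 ≡ 1. → (5, 1)
3P: (5, 1) + (10, 2). λ = (2 - 1)/(10 - 5) ≡ 1/5 mod 11. 5⁻¹ ≡ 9 (mod 11) since 5·9 = 45 ≡ 1, so λ ≡ 9.
  x = λ² - 5 - 10 = 81 - 15 ≡ 0; y = λ·(5 - 0) - 1 ≡ 0. → (0, 0)
4P: (0, 0) + (10, 2). λ = (2 - 0)/(10 - 0) ≡ 2/10 mod 11. 10⁻¹ ≡ 10 (mod 11), so λ ≡ 9.
  x = λ² - 0 - 10 = 81 - 10 ≡ 5; y = λ·(0 - 5) - 0 ≡ 10. → (5, 10)
5P: (5, 10) + (10, 2). λ = (2 - 10)/(10 - 5) ≡ 3/5 mod 11. 5⁻¹ ≡ 9 (mod 11), so λ ≡ 5.
  x = λ² - 5 - 10 = 25 - 15 ≡ 10; y = λ·(5 - 10) - 10 ≡ 9. → (10, 9)
6P: (10, 9) + (10, 2): same x and y₁ ≡ -y₂, so the sum is O.
6P = O, so the order is 6.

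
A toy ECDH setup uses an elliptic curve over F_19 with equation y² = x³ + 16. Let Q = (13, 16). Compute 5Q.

(13, 3)

Double-and-add on 5 = (101)₂. Start with Q = (13, 16) for the leading 1-bit.
double: tangent at (13, 16): λ = (3·13² + 0)/(2·16) ≡ 13/13. 13⁻¹ ≡ 3 (mod 19), so λ ≡ 13·3 ≡ 1.
  x = λ² - 13 - 13 = 1 - 26 ≡ 13; y = λ·(13 - 13) - 16 ≡ 3. → (13, 3)
double: tangent at (13, 3): λ = (3·13² + 0)/(2·3) ≡ 13/6. 6⁻¹ ≡ 16 (mod 19), so λ ≡ 13·16 ≡ 18.
  x = λ² - 13 - 13 = 324 - 26 ≡ 13; y = λ·(13 - 13) - 3 ≡ 16. → (13, 16)
add Q: tangent at (13, 16): λ = (3·13² + 0)/(2·16) ≡ 13/13. 13⁻¹ ≡ 3 (mod 19), so λ ≡ 13·3 ≡ 1.
  x = λ² - 13 - 13 = 1 - 26 ≡ 13; y = λ·(13 - 13) - 16 ≡ 3. → (13, 3)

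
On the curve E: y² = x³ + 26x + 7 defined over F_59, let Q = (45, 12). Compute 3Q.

Repeated addition: build up to 3Q.
2Q: tangent at (45, 12): λ = (3·45² + 26)/(2·12) ≡ 24/24. 24⁻¹ ≡ 32 (mod 59), so λ ≡ 24·32 ≡ 1.
  x = λ² - 45 - 45 = 1 - 90 ≡ 29; y = λ·(45 - 29) - 12 ≡ 4. → (29, 4)
3Q: (29, 4) + (45, 12). λ = (12 - 4)/(45 - 29) ≡ 8/16 mod 59. 16⁻¹ ≡ 48 (mod 59) since 16·48 = 768 ≡ 1, so λ ≡ 30.
  x = λ² - 29 - 45 = 900 - 74 ≡ 0; y = λ·(29 - 0) - 4 ≡ 40. → (0, 40)

(0, 40)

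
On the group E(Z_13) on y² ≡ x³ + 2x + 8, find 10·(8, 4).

Write Q = (8, 4).
Double-and-add on 10 = (1010)₂. Start with Q = (8, 4) for the leading 1-bit.
double: tangent at (8, 4): λ = (3·8² + 2)/(2·4) ≡ 12/8. 8⁻¹ ≡ 5 (mod 13), so λ ≡ 12·5 ≡ 8.
  x = λ² - 8 - 8 = 64 - 16 ≡ 9; y = λ·(8 - 9) - 4 ≡ 1. → (9, 1)
double: tangent at (9, 1): λ = (3·9² + 2)/(2·1) ≡ 11/2. 2⁻¹ ≡ 7 (mod 13), so λ ≡ 11·7 ≡ 12.
  x = λ² - 9 - 9 = 144 - 18 ≡ 9; y = λ·(9 - 9) - 1 ≡ 12. → (9, 12)
add Q: (9, 12) + (8, 4). λ = (4 - 12)/(8 - 9) ≡ 5/12 mod 13. 12⁻¹ ≡ 12 (mod 13), so λ ≡ 8.
  x = λ² - 9 - 8 = 64 - 17 ≡ 8; y = λ·(9 - 8) - 12 ≡ 9. → (8, 9)
double: tangent at (8, 9): λ = (3·8² + 2)/(2·9) ≡ 12/5. 5⁻¹ ≡ 8 (mod 13), so λ ≡ 12·8 ≡ 5.
  x = λ² - 8 - 8 = 25 - 16 ≡ 9; y = λ·(8 - 9) - 9 ≡ 12. → (9, 12)

(9, 12)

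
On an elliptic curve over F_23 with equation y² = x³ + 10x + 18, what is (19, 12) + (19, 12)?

tangent at (19, 12): λ = (3·19² + 10)/(2·12) ≡ 12/1. 1⁻¹ ≡ 1 (mod 23), so λ ≡ 12·1 ≡ 12.
  x = λ² - 19 - 19 = 144 - 38 ≡ 14; y = λ·(19 - 14) - 12 ≡ 2. → (14, 2)

(14, 2)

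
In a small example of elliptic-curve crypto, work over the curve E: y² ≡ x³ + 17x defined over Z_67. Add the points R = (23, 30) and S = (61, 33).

(43, 46)

(23, 30) + (61, 33). λ = (33 - 30)/(61 - 23) ≡ 3/38 mod 67. 38⁻¹ ≡ 30 (mod 67), so λ ≡ 23.
  x = λ² - 23 - 61 = 529 - 84 ≡ 43; y = λ·(23 - 43) - 30 ≡ 46. → (43, 46)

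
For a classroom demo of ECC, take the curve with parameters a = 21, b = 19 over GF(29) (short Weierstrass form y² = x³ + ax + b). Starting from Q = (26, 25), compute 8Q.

(21, 21)

Repeated addition: build up to 8Q.
2Q: tangent at (26, 25): λ = (3·26² + 21)/(2·25) ≡ 19/21. 21⁻¹ ≡ 18 (mod 29), so λ ≡ 19·18 ≡ 23.
  x = λ² - 26 - 26 = 529 - 52 ≡ 13; y = λ·(26 - 13) - 25 ≡ 13. → (13, 13)
3Q: (13, 13) + (26, 25). λ = (25 - 13)/(26 - 13) ≡ 12/13 mod 29. 13⁻¹ ≡ 9 (mod 29), so λ ≡ 21.
  x = λ² - 13 - 26 = 441 - 39 ≡ 25; y = λ·(13 - 25) - 13 ≡ 25. → (25, 25)
4Q: (25, 25) + (26, 25). λ = (25 - 25)/(26 - 25) ≡ 0/1 mod 29. 1⁻¹ ≡ 1 (mod 29) since 1·1 = 1 ≡ 1, so λ ≡ 0.
  x = λ² - 25 - 26 = 0 - 51 ≡ 7; y = λ·(25 - 7) - 25 ≡ 4. → (7, 4)
5Q: (7, 4) + (26, 25). λ = (25 - 4)/(26 - 7) ≡ 21/19 mod 29. 19⁻¹ ≡ 26 (mod 29) since 19·26 = 494 ≡ 1, so λ ≡ 24.
  x = λ² - 7 - 26 = 576 - 33 ≡ 21; y = λ·(7 - 21) - 4 ≡ 8. → (21, 8)
6Q: (21, 8) + (26, 25). λ = (25 - 8)/(26 - 21) ≡ 17/5 mod 29. 5⁻¹ ≡ 6 (mod 29) since 5·6 = 30 ≡ 1, so λ ≡ 15.
  x = λ² - 21 - 26 = 225 - 47 ≡ 4; y = λ·(21 - 4) - 8 ≡ 15. → (4, 15)
7Q: (4, 15) + (26, 25). λ = (25 - 15)/(26 - 4) ≡ 10/22 mod 29. 22⁻¹ ≡ 4 (mod 29), so λ ≡ 11.
  x = λ² - 4 - 26 = 121 - 30 ≡ 4; y = λ·(4 - 4) - 15 ≡ 14. → (4, 14)
8Q: (4, 14) + (26, 25). λ = (25 - 14)/(26 - 4) ≡ 11/22 mod 29. 22⁻¹ ≡ 4 (mod 29) since 22·4 = 88 ≡ 1, so λ ≡ 15.
  x = λ² - 4 - 26 = 225 - 30 ≡ 21; y = λ·(4 - 21) - 14 ≡ 21. → (21, 21)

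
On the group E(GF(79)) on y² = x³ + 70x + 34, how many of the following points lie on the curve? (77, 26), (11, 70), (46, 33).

(77, 26): 26² ≡ 44, rhs ≡ 44 → on.
(11, 70): 70² ≡ 2, rhs ≡ 2 → on.
(46, 33): 33² ≡ 62, rhs ≡ 23 → off.

2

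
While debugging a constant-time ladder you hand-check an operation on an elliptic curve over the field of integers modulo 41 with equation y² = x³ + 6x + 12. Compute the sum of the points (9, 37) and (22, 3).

(28, 19)

(9, 37) + (22, 3). λ = (3 - 37)/(22 - 9) ≡ 7/13 mod 41. 13⁻¹ ≡ 19 (mod 41) since 13·19 = 247 ≡ 1, so λ ≡ 10.
  x = λ² - 9 - 22 = 100 - 31 ≡ 28; y = λ·(9 - 28) - 37 ≡ 19. → (28, 19)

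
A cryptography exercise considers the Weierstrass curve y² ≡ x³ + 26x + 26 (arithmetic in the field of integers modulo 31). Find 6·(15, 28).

Write Q = (15, 28).
Double-and-add on 6 = (110)₂. Start with Q = (15, 28) for the leading 1-bit.
double: tangent at (15, 28): λ = (3·15² + 26)/(2·28) ≡ 19/25. 25⁻¹ ≡ 5 (mod 31) since 25·5 = 125 ≡ 1, so λ ≡ 19·5 ≡ 2.
  x = λ² - 15 - 15 = 4 - 30 ≡ 5; y = λ·(15 - 5) - 28 ≡ 23. → (5, 23)
add Q: (5, 23) + (15, 28). λ = (28 - 23)/(15 - 5) ≡ 5/10 mod 31. 10⁻¹ ≡ 28 (mod 31) since 10·28 = 280 ≡ 1, so λ ≡ 16.
  x = λ² - 5 - 15 = 256 - 20 ≡ 19; y = λ·(5 - 19) - 23 ≡ 1. → (19, 1)
double: tangent at (19, 1): λ = (3·19² + 26)/(2·1) ≡ 24/2. 2⁻¹ ≡ 16 (mod 31) since 2·16 = 32 ≡ 1, so λ ≡ 24·16 ≡ 12.
  x = λ² - 19 - 19 = 144 - 38 ≡ 13; y = λ·(19 - 13) - 1 ≡ 9. → (13, 9)

(13, 9)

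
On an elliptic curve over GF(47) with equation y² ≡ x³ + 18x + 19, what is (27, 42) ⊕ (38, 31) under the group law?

(27, 42) + (38, 31). λ = (31 - 42)/(38 - 27) ≡ 36/11 mod 47. 11⁻¹ ≡ 30 (mod 47), so λ ≡ 46.
  x = λ² - 27 - 38 = 2116 - 65 ≡ 30; y = λ·(27 - 30) - 42 ≡ 8. → (30, 8)

(30, 8)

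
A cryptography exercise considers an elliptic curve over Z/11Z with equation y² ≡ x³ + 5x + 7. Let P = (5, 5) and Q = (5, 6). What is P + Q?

O

The two points share x = 5 and their y-coordinates satisfy 5 + 6 ≡ 0 (mod 11), so they are inverses. Their sum is the point at infinity.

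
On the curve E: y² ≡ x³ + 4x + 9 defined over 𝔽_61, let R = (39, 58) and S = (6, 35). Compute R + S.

(39, 58) + (6, 35). λ = (35 - 58)/(6 - 39) ≡ 38/28 mod 61. 28⁻¹ ≡ 24 (mod 61), so λ ≡ 58.
  x = λ² - 39 - 6 = 3364 - 45 ≡ 25; y = λ·(39 - 25) - 58 ≡ 22. → (25, 22)

(25, 22)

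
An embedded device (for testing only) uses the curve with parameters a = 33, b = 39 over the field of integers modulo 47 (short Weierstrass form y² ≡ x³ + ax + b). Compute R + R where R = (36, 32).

tangent at (36, 32): λ = (3·36² + 33)/(2·32) ≡ 20/17. 17⁻¹ ≡ 36 (mod 47), so λ ≡ 20·36 ≡ 15.
  x = λ² - 36 - 36 = 225 - 72 ≡ 12; y = λ·(36 - 12) - 32 ≡ 46. → (12, 46)

(12, 46)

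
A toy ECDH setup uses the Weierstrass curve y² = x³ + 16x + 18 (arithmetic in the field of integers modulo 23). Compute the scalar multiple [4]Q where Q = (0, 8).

(6, 13)

Repeated addition: build up to 4Q.
2Q: tangent at (0, 8): λ = (3·0² + 16)/(2·8) ≡ 16/16. 16⁻¹ ≡ 13 (mod 23), so λ ≡ 16·13 ≡ 1.
  x = λ² - 0 - 0 = 1 - 0 ≡ 1; y = λ·(0 - 1) - 8 ≡ 14. → (1, 14)
3Q: (1, 14) + (0, 8). λ = (8 - 14)/(0 - 1) ≡ 17/22 mod 23. 22⁻¹ ≡ 22 (mod 23), so λ ≡ 6.
  x = λ² - 1 - 0 = 36 - 1 ≡ 12; y = λ·(1 - 12) - 14 ≡ 12. → (12, 12)
4Q: (12, 12) + (0, 8). λ = (8 - 12)/(0 - 12) ≡ 19/11 mod 23. 11⁻¹ ≡ 21 (mod 23), so λ ≡ 8.
  x = λ² - 12 - 0 = 64 - 12 ≡ 6; y = λ·(12 - 6) - 12 ≡ 13. → (6, 13)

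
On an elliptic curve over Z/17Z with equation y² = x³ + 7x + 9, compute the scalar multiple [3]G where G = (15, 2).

Repeated addition: build up to 3G.
2G: tangent at (15, 2): λ = (3·15² + 7)/(2·2) ≡ 2/4. 4⁻¹ ≡ 13 (mod 17) since 4·13 = 52 ≡ 1, so λ ≡ 2·13 ≡ 9.
  x = λ² - 15 - 15 = 81 - 30 ≡ 0; y = λ·(15 - 0) - 2 ≡ 14. → (0, 14)
3G: (0, 14) + (15, 2). λ = (2 - 14)/(15 - 0) ≡ 5/15 mod 17. 15⁻¹ ≡ 8 (mod 17), so λ ≡ 6.
  x = λ² - 0 - 15 = 36 - 15 ≡ 4; y = λ·(0 - 4) - 14 ≡ 13. → (4, 13)

(4, 13)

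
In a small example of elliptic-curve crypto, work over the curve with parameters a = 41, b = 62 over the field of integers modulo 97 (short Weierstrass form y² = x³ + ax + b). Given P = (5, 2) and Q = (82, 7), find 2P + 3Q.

(57, 73)

First 2P:
Repeated addition: build up to 2P.
2P: tangent at (5, 2): λ = (3·5² + 41)/(2·2) ≡ 19/4. 4⁻¹ ≡ 73 (mod 97), so λ ≡ 19·73 ≡ 29.
  x = λ² - 5 - 5 = 841 - 10 ≡ 55; y = λ·(5 - 55) - 2 ≡ 3. → (55, 3)
2P = (55, 3).
Next 3Q:
Repeated addition: build up to 3Q.
2Q: tangent at (82, 7): λ = (3·82² + 41)/(2·7) ≡ 37/14. 14⁻¹ ≡ 7 (mod 97), so λ ≡ 37·7 ≡ 65.
  x = λ² - 82 - 82 = 4225 - 164 ≡ 84; y = λ·(82 - 84) - 7 ≡ 57. → (84, 57)
3Q: (84, 57) + (82, 7). λ = (7 - 57)/(82 - 84) ≡ 47/95 mod 97. 95⁻¹ ≡ 48 (mod 97), so λ ≡ 25.
  x = λ² - 84 - 82 = 625 - 166 ≡ 71; y = λ·(84 - 71) - 57 ≡ 74. → (71, 74)
3Q = (71, 74).
Finally 2P + 3Q:
(55, 3) + (71, 74). λ = (74 - 3)/(71 - 55) ≡ 71/16 mod 97. 16⁻¹ ≡ 91 (mod 97) since 16·91 = 1456 ≡ 1, so λ ≡ 59.
  x = λ² - 55 - 71 = 3481 - 126 ≡ 57; y = λ·(55 - 57) - 3 ≡ 73. → (57, 73)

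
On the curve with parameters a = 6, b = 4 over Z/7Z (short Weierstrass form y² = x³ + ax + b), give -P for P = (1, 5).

-(1, 5) = (1, -5 mod 7) = (1, 2).

(1, 2)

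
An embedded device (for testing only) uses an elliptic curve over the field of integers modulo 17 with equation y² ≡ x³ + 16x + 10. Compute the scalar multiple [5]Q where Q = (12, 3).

Repeated addition: build up to 5Q.
2Q: tangent at (12, 3): λ = (3·12² + 16)/(2·3) ≡ 6/6. 6⁻¹ ≡ 3 (mod 17) since 6·3 = 18 ≡ 1, so λ ≡ 6·3 ≡ 1.
  x = λ² - 12 - 12 = 1 - 24 ≡ 11; y = λ·(12 - 11) - 3 ≡ 15. → (11, 15)
3Q: (11, 15) + (12, 3). λ = (3 - 15)/(12 - 11) ≡ 5/1 mod 17. 1⁻¹ ≡ 1 (mod 17) since 1·1 = 1 ≡ 1, so λ ≡ 5.
  x = λ² - 11 - 12 = 25 - 23 ≡ 2; y = λ·(11 - 2) - 15 ≡ 13. → (2, 13)
4Q: (2, 13) + (12, 3). λ = (3 - 13)/(12 - 2) ≡ 7/10 mod 17. 10⁻¹ ≡ 12 (mod 17) since 10·12 = 120 ≡ 1, so λ ≡ 16.
  x = λ² - 2 - 12 = 256 - 14 ≡ 4; y = λ·(2 - 4) - 13 ≡ 6. → (4, 6)
5Q: (4, 6) + (12, 3). λ = (3 - 6)/(12 - 4) ≡ 14/8 mod 17. 8⁻¹ ≡ 15 (mod 17), so λ ≡ 6.
  x = λ² - 4 - 12 = 36 - 16 ≡ 3; y = λ·(4 - 3) - 6 ≡ 0. → (3, 0)

(3, 0)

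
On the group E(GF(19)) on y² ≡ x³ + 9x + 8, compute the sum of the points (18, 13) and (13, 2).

(18, 13) + (13, 2). λ = (2 - 13)/(13 - 18) ≡ 8/14 mod 19. 14⁻¹ ≡ 15 (mod 19) since 14·15 = 210 ≡ 1, so λ ≡ 6.
  x = λ² - 18 - 13 = 36 - 31 ≡ 5; y = λ·(18 - 5) - 13 ≡ 8. → (5, 8)

(5, 8)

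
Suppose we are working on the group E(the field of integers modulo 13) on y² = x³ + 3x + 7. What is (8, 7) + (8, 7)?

tangent at (8, 7): λ = (3·8² + 3)/(2·7) ≡ 0/1. 1⁻¹ ≡ 1 (mod 13), so λ ≡ 0·1 ≡ 0.
  x = λ² - 8 - 8 = 0 - 16 ≡ 10; y = λ·(8 - 10) - 7 ≡ 6. → (10, 6)

(10, 6)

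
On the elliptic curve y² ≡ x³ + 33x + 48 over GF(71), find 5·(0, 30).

(42, 64)

Write G = (0, 30).
Repeated addition: build up to 5G.
2G: tangent at (0, 30): λ = (3·0² + 33)/(2·30) ≡ 33/60. 60⁻¹ ≡ 58 (mod 71), so λ ≡ 33·58 ≡ 68.
  x = λ² - 0 - 0 = 4624 - 0 ≡ 9; y = λ·(0 - 9) - 30 ≡ 68. → (9, 68)
3G: (9, 68) + (0, 30). λ = (30 - 68)/(0 - 9) ≡ 33/62 mod 71. 62⁻¹ ≡ 63 (mod 71), so λ ≡ 20.
  x = λ² - 9 - 0 = 400 - 9 ≡ 36; y = λ·(9 - 36) - 68 ≡ 31. → (36, 31)
4G: (36, 31) + (0, 30). λ = (30 - 31)/(0 - 36) ≡ 70/35 mod 71. 35⁻¹ ≡ 69 (mod 71), so λ ≡ 2.
  x = λ² - 36 - 0 = 4 - 36 ≡ 39; y = λ·(36 - 39) - 31 ≡ 34. → (39, 34)
5G: (39, 34) + (0, 30). λ = (30 - 34)/(0 - 39) ≡ 67/32 mod 71. 32⁻¹ ≡ 20 (mod 71), so λ ≡ 62.
  x = λ² - 39 - 0 = 3844 - 39 ≡ 42; y = λ·(39 - 42) - 34 ≡ 64. → (42, 64)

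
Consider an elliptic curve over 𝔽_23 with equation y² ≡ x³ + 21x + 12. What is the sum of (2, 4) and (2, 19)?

The two points share x = 2 and their y-coordinates satisfy 4 + 19 ≡ 0 (mod 23), so they are inverses. Their sum is O.

O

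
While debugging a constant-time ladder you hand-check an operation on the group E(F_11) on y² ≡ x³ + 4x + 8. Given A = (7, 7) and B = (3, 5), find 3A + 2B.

(7, 7)

First 3A:
Repeated addition: build up to 3A.
2A: tangent at (7, 7): λ = (3·7² + 4)/(2·7) ≡ 8/3. 3⁻¹ ≡ 4 (mod 11) since 3·4 = 12 ≡ 1, so λ ≡ 8·4 ≡ 10.
  x = λ² - 7 - 7 = 100 - 14 ≡ 9; y = λ·(7 - 9) - 7 ≡ 6. → (9, 6)
3A: (9, 6) + (7, 7). λ = (7 - 6)/(7 - 9) ≡ 1/9 mod 11. 9⁻¹ ≡ 5 (mod 11), so λ ≡ 5.
  x = λ² - 9 - 7 = 25 - 16 ≡ 9; y = λ·(9 - 9) - 6 ≡ 5. → (9, 5)
3A = (9, 5).
Next 2B:
Repeated addition: build up to 2B.
2B: tangent at (3, 5): λ = (3·3² + 4)/(2·5) ≡ 9/10. 10⁻¹ ≡ 10 (mod 11) since 10·10 = 100 ≡ 1, so λ ≡ 9·10 ≡ 2.
  x = λ² - 3 - 3 = 4 - 6 ≡ 9; y = λ·(3 - 9) - 5 ≡ 5. → (9, 5)
2B = (9, 5).
Finally 3A + 2B:
tangent at (9, 5): λ = (3·9² + 4)/(2·5) ≡ 5/10. 10⁻¹ ≡ 10 (mod 11), so λ ≡ 5·10 ≡ 6.
  x = λ² - 9 - 9 = 36 - 18 ≡ 7; y = λ·(9 - 7) - 5 ≡ 7. → (7, 7)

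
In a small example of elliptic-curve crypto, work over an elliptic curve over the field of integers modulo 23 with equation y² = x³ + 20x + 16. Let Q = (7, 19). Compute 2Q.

(11, 7)

tangent at (7, 19): λ = (3·7² + 20)/(2·19) ≡ 6/15. 15⁻¹ ≡ 20 (mod 23) since 15·20 = 300 ≡ 1, so λ ≡ 6·20 ≡ 5.
  x = λ² - 7 - 7 = 25 - 14 ≡ 11; y = λ·(7 - 11) - 19 ≡ 7. → (11, 7)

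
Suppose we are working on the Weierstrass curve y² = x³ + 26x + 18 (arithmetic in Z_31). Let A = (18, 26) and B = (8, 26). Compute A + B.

(5, 5)

(18, 26) + (8, 26). λ = (26 - 26)/(8 - 18) ≡ 0/21 mod 31. 21⁻¹ ≡ 3 (mod 31), so λ ≡ 0.
  x = λ² - 18 - 8 = 0 - 26 ≡ 5; y = λ·(18 - 5) - 26 ≡ 5. → (5, 5)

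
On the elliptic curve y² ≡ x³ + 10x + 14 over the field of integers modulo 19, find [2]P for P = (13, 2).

tangent at (13, 2): λ = (3·13² + 10)/(2·2) ≡ 4/4. 4⁻¹ ≡ 5 (mod 19), so λ ≡ 4·5 ≡ 1.
  x = λ² - 13 - 13 = 1 - 26 ≡ 13; y = λ·(13 - 13) - 2 ≡ 17. → (13, 17)

(13, 17)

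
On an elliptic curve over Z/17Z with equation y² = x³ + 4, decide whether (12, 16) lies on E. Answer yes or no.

no

y² = 16² ≡ 1; x³ + 0x + 4 = 1732 ≡ 15 (mod 17). 1 ≠ 15.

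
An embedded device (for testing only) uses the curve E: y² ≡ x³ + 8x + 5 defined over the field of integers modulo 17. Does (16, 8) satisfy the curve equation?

yes

y² = 8² ≡ 13; x³ + 8x + 5 = 4229 ≡ 13 (mod 17). 13 = 13.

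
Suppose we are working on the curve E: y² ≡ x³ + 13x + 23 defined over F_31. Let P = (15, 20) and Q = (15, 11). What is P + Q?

O

The two points share x = 15 and their y-coordinates satisfy 20 + 11 ≡ 0 (mod 31), so they are inverses. Their sum is 𝒪.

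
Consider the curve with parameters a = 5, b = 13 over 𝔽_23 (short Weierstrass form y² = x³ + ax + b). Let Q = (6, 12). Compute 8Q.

Repeated addition: build up to 8Q.
2Q: tangent at (6, 12): λ = (3·6² + 5)/(2·12) ≡ 21/1. 1⁻¹ ≡ 1 (mod 23) since 1·1 = 1 ≡ 1, so λ ≡ 21·1 ≡ 21.
  x = λ² - 6 - 6 = 441 - 12 ≡ 15; y = λ·(6 - 15) - 12 ≡ 6. → (15, 6)
3Q: (15, 6) + (6, 12). λ = (12 - 6)/(6 - 15) ≡ 6/14 mod 23. 14⁻¹ ≡ 5 (mod 23), so λ ≡ 7.
  x = λ² - 15 - 6 = 49 - 21 ≡ 5; y = λ·(15 - 5) - 6 ≡ 18. → (5, 18)
4Q: (5, 18) + (6, 12). λ = (12 - 18)/(6 - 5) ≡ 17/1 mod 23. 1⁻¹ ≡ 1 (mod 23), so λ ≡ 17.
  x = λ² - 5 - 6 = 289 - 11 ≡ 2; y = λ·(5 - 2) - 18 ≡ 10. → (2, 10)
5Q: (2, 10) + (6, 12). λ = (12 - 10)/(6 - 2) ≡ 2/4 mod 23. 4⁻¹ ≡ 6 (mod 23), so λ ≡ 12.
  x = λ² - 2 - 6 = 144 - 8 ≡ 21; y = λ·(2 - 21) - 10 ≡ 15. → (21, 15)
6Q: (21, 15) + (6, 12). λ = (12 - 15)/(6 - 21) ≡ 20/8 mod 23. 8⁻¹ ≡ 3 (mod 23), so λ ≡ 14.
  x = λ² - 21 - 6 = 196 - 27 ≡ 8; y = λ·(21 - 8) - 15 ≡ 6. → (8, 6)
7Q: (8, 6) + (6, 12). λ = (12 - 6)/(6 - 8) ≡ 6/21 mod 23. 21⁻¹ ≡ 11 (mod 23) since 21·11 = 231 ≡ 1, so λ ≡ 20.
  x = λ² - 8 - 6 = 400 - 14 ≡ 18; y = λ·(8 - 18) - 6 ≡ 1. → (18, 1)
8Q: (18, 1) + (6, 12). λ = (12 - 1)/(6 - 18) ≡ 11/11 mod 23. 11⁻¹ ≡ 21 (mod 23) since 11·21 = 231 ≡ 1, so λ ≡ 1.
  x = λ² - 18 - 6 = 1 - 24 ≡ 0; y = λ·(18 - 0) - 1 ≡ 17. → (0, 17)

(0, 17)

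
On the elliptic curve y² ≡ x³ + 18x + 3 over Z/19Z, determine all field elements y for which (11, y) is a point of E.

x³ + 18x + 3 = 1532 ≡ 12 (mod 19).
12 is a non-residue mod 19; no y exists.

none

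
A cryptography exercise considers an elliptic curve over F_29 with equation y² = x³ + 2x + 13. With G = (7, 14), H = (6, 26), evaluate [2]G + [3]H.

First 2G:
Repeated addition: build up to 2G.
2G: tangent at (7, 14): λ = (3·7² + 2)/(2·14) ≡ 4/28. 28⁻¹ ≡ 28 (mod 29) since 28·28 = 784 ≡ 1, so λ ≡ 4·28 ≡ 25.
  x = λ² - 7 - 7 = 625 - 14 ≡ 2; y = λ·(7 - 2) - 14 ≡ 24. → (2, 24)
2G = (2, 24).
Next 3H:
Repeated addition: build up to 3H.
2H: tangent at (6, 26): λ = (3·6² + 2)/(2·26) ≡ 23/23. 23⁻¹ ≡ 24 (mod 29) since 23·24 = 552 ≡ 1, so λ ≡ 23·24 ≡ 1.
  x = λ² - 6 - 6 = 1 - 12 ≡ 18; y = λ·(6 - 18) - 26 ≡ 20. → (18, 20)
3H: (18, 20) + (6, 26). λ = (26 - 20)/(6 - 18) ≡ 6/17 mod 29. 17⁻¹ ≡ 12 (mod 29), so λ ≡ 14.
  x = λ² - 18 - 6 = 196 - 24 ≡ 27; y = λ·(18 - 27) - 20 ≡ 28. → (27, 28)
3H = (27, 28).
Finally 2G + 3H:
(2, 24) + (27, 28). λ = (28 - 24)/(27 - 2) ≡ 4/25 mod 29. 25⁻¹ ≡ 7 (mod 29) since 25·7 = 175 ≡ 1, so λ ≡ 28.
  x = λ² - 2 - 27 = 784 - 29 ≡ 1; y = λ·(2 - 1) - 24 ≡ 4. → (1, 4)

(1, 4)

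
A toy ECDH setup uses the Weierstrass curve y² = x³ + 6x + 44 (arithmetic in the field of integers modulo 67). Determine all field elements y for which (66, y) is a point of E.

x³ + 6x + 44 = 287936 ≡ 37 (mod 67).
Square roots of 37 mod 67: 29 and 38 (since 29² = 841 ≡ 37).

29, 38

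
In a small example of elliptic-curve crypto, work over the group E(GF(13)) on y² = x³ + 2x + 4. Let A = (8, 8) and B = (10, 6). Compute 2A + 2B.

First 2A:
Repeated addition: build up to 2A.
2A: tangent at (8, 8): λ = (3·8² + 2)/(2·8) ≡ 12/3. 3⁻¹ ≡ 9 (mod 13) since 3·9 = 27 ≡ 1, so λ ≡ 12·9 ≡ 4.
  x = λ² - 8 - 8 = 16 - 16 ≡ 0; y = λ·(8 - 0) - 8 ≡ 11. → (0, 11)
2A = (0, 11).
Next 2B:
Repeated addition: build up to 2B.
2B: tangent at (10, 6): λ = (3·10² + 2)/(2·6) ≡ 3/12. 12⁻¹ ≡ 12 (mod 13), so λ ≡ 3·12 ≡ 10.
  x = λ² - 10 - 10 = 100 - 20 ≡ 2; y = λ·(10 - 2) - 6 ≡ 9. → (2, 9)
2B = (2, 9).
Finally 2A + 2B:
(0, 11) + (2, 9). λ = (9 - 11)/(2 - 0) ≡ 11/2 mod 13. 2⁻¹ ≡ 7 (mod 13), so λ ≡ 12.
  x = λ² - 0 - 2 = 144 - 2 ≡ 12; y = λ·(0 - 12) - 11 ≡ 1. → (12, 1)

(12, 1)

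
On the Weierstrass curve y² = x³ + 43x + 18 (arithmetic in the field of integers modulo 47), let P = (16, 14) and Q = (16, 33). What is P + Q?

O

The two points share x = 16 and their y-coordinates satisfy 14 + 33 ≡ 0 (mod 47), so they are inverses. Their sum is O.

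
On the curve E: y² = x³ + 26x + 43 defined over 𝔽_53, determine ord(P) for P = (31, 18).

2P: tangent at (31, 18): λ = (3·31² + 26)/(2·18) ≡ 47/36. 36⁻¹ ≡ 28 (mod 53) since 36·28 = 1008 ≡ 1, so λ ≡ 47·28 ≡ 44.
  x = λ² - 31 - 31 = 1936 - 62 ≡ 19; y = λ·(31 - 19) - 18 ≡ 33. → (19, 33)
3P: (19, 33) + (31, 18). λ = (18 - 33)/(31 - 19) ≡ 38/12 mod 53. 12⁻¹ ≡ 31 (mod 53) since 12·31 = 372 ≡ 1, so λ ≡ 12.
  x = λ² - 19 - 31 = 144 - 50 ≡ 41; y = λ·(19 - 41) - 33 ≡ 21. → (41, 21)
4P: (41, 21) + (31, 18). λ = (18 - 21)/(31 - 41) ≡ 50/43 mod 53. 43⁻¹ ≡ 37 (mod 53), so λ ≡ 48.
  x = λ² - 41 - 31 = 2304 - 72 ≡ 6; y = λ·(41 - 6) - 21 ≡ 16. → (6, 16)
5P: (6, 16) + (31, 18). λ = (18 - 16)/(31 - 6) ≡ 2/25 mod 53. 25⁻¹ ≡ 17 (mod 53) since 25·17 = 425 ≡ 1, so λ ≡ 34.
  x = λ² - 6 - 31 = 1156 - 37 ≡ 6; y = λ·(6 - 6) - 16 ≡ 37. → (6, 37)
6P: (6, 37) + (31, 18). λ = (18 - 37)/(31 - 6) ≡ 34/25 mod 53. 25⁻¹ ≡ 17 (mod 53) since 25·17 = 425 ≡ 1, so λ ≡ 48.
  x = λ² - 6 - 31 = 2304 - 37 ≡ 41; y = λ·(6 - 41) - 37 ≡ 32. → (41, 32)
7P: (41, 32) + (31, 18). λ = (18 - 32)/(31 - 41) ≡ 39/43 mod 53. 43⁻¹ ≡ 37 (mod 53), so λ ≡ 12.
  x = λ² - 41 - 31 = 144 - 72 ≡ 19; y = λ·(41 - 19) - 32 ≡ 20. → (19, 20)
8P: (19, 20) + (31, 18). λ = (18 - 20)/(31 - 19) ≡ 51/12 mod 53. 12⁻¹ ≡ 31 (mod 53), so λ ≡ 44.
  x = λ² - 19 - 31 = 1936 - 50 ≡ 31; y = λ·(19 - 31) - 20 ≡ 35. → (31, 35)
9P: (31, 35) + (31, 18): same x and y₁ ≡ -y₂, so the sum is O.
9P = O, so the order is 9.

9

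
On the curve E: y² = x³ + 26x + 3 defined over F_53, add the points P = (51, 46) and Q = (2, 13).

(51, 46) + (2, 13). λ = (13 - 46)/(2 - 51) ≡ 20/4 mod 53. 4⁻¹ ≡ 40 (mod 53), so λ ≡ 5.
  x = λ² - 51 - 2 = 25 - 53 ≡ 25; y = λ·(51 - 25) - 46 ≡ 31. → (25, 31)

(25, 31)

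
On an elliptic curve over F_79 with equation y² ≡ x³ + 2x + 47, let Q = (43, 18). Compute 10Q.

Repeated addition: build up to 10Q.
2Q: tangent at (43, 18): λ = (3·43² + 2)/(2·18) ≡ 19/36. 36⁻¹ ≡ 11 (mod 79) since 36·11 = 396 ≡ 1, so λ ≡ 19·11 ≡ 51.
  x = λ² - 43 - 43 = 2601 - 86 ≡ 66; y = λ·(43 - 66) - 18 ≡ 73. → (66, 73)
3Q: (66, 73) + (43, 18). λ = (18 - 73)/(43 - 66) ≡ 24/56 mod 79. 56⁻¹ ≡ 24 (mod 79) since 56·24 = 1344 ≡ 1, so λ ≡ 23.
  x = λ² - 66 - 43 = 529 - 109 ≡ 25; y = λ·(66 - 25) - 73 ≡ 1. → (25, 1)
4Q: (25, 1) + (43, 18). λ = (18 - 1)/(43 - 25) ≡ 17/18 mod 79. 18⁻¹ ≡ 22 (mod 79) since 18·22 = 396 ≡ 1, so λ ≡ 58.
  x = λ² - 25 - 43 = 3364 - 68 ≡ 57; y = λ·(25 - 57) - 1 ≡ 39. → (57, 39)
5Q: (57, 39) + (43, 18). λ = (18 - 39)/(43 - 57) ≡ 58/65 mod 79. 65⁻¹ ≡ 62 (mod 79) since 65·62 = 4030 ≡ 1, so λ ≡ 41.
  x = λ² - 57 - 43 = 1681 - 100 ≡ 1; y = λ·(57 - 1) - 39 ≡ 45. → (1, 45)
6Q: (1, 45) + (43, 18). λ = (18 - 45)/(43 - 1) ≡ 52/42 mod 79. 42⁻¹ ≡ 32 (mod 79), so λ ≡ 5.
  x = λ² - 1 - 43 = 25 - 44 ≡ 60; y = λ·(1 - 60) - 45 ≡ 55. → (60, 55)
7Q: (60, 55) + (43, 18). λ = (18 - 55)/(43 - 60) ≡ 42/62 mod 79. 62⁻¹ ≡ 65 (mod 79) since 62·65 = 4030 ≡ 1, so λ ≡ 44.
  x = λ² - 60 - 43 = 1936 - 103 ≡ 16; y = λ·(60 - 16) - 55 ≡ 64. → (16, 64)
8Q: (16, 64) + (43, 18). λ = (18 - 64)/(43 - 16) ≡ 33/27 mod 79. 27⁻¹ ≡ 41 (mod 79) since 27·41 = 1107 ≡ 1, so λ ≡ 10.
  x = λ² - 16 - 43 = 100 - 59 ≡ 41; y = λ·(16 - 41) - 64 ≡ 2. → (41, 2)
9Q: (41, 2) + (43, 18). λ = (18 - 2)/(43 - 41) ≡ 16/2 mod 79. 2⁻¹ ≡ 40 (mod 79), so λ ≡ 8.
  x = λ² - 41 - 43 = 64 - 84 ≡ 59; y = λ·(41 - 59) - 2 ≡ 12. → (59, 12)
10Q: (59, 12) + (43, 18). λ = (18 - 12)/(43 - 59) ≡ 6/63 mod 79. 63⁻¹ ≡ 74 (mod 79), so λ ≡ 49.
  x = λ² - 59 - 43 = 2401 - 102 ≡ 8; y = λ·(59 - 8) - 12 ≡ 38. → (8, 38)

(8, 38)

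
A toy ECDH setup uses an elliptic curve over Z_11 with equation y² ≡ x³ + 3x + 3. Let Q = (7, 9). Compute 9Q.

(7, 9)

Double-and-add on 9 = (1001)₂. Start with Q = (7, 9) for the leading 1-bit.
double: tangent at (7, 9): λ = (3·7² + 3)/(2·9) ≡ 7/7. 7⁻¹ ≡ 8 (mod 11) since 7·8 = 56 ≡ 1, so λ ≡ 7·8 ≡ 1.
  x = λ² - 7 - 7 = 1 - 14 ≡ 9; y = λ·(7 - 9) - 9 ≡ 0. → (9, 0)
double: (9, 0) + (9, 0): same x and y₁ ≡ -y₂, so the sum is the point at infinity.
double: the point at infinity + the point at infinity = the point at infinity (identity).
add Q: the point at infinity + (7, 9) = (7, 9) (identity).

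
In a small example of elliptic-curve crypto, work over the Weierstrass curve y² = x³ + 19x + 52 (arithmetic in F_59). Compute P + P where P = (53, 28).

tangent at (53, 28): λ = (3·53² + 19)/(2·28) ≡ 9/56. 56⁻¹ ≡ 39 (mod 59), so λ ≡ 9·39 ≡ 56.
  x = λ² - 53 - 53 = 3136 - 106 ≡ 21; y = λ·(53 - 21) - 28 ≡ 53. → (21, 53)

(21, 53)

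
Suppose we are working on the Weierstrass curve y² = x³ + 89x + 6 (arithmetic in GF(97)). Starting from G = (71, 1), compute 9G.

(8, 58)

Repeated addition: build up to 9G.
2G: tangent at (71, 1): λ = (3·71² + 89)/(2·1) ≡ 80/2. 2⁻¹ ≡ 49 (mod 97) since 2·49 = 98 ≡ 1, so λ ≡ 80·49 ≡ 40.
  x = λ² - 71 - 71 = 1600 - 142 ≡ 3; y = λ·(71 - 3) - 1 ≡ 3. → (3, 3)
3G: (3, 3) + (71, 1). λ = (1 - 3)/(71 - 3) ≡ 95/68 mod 97. 68⁻¹ ≡ 10 (mod 97) since 68·10 = 680 ≡ 1, so λ ≡ 77.
  x = λ² - 3 - 71 = 5929 - 74 ≡ 35; y = λ·(3 - 35) - 3 ≡ 55. → (35, 55)
4G: (35, 55) + (71, 1). λ = (1 - 55)/(71 - 35) ≡ 43/36 mod 97. 36⁻¹ ≡ 62 (mod 97), so λ ≡ 47.
  x = λ² - 35 - 71 = 2209 - 106 ≡ 66; y = λ·(35 - 66) - 55 ≡ 40. → (66, 40)
5G: (66, 40) + (71, 1). λ = (1 - 40)/(71 - 66) ≡ 58/5 mod 97. 5⁻¹ ≡ 39 (mod 97) since 5·39 = 195 ≡ 1, so λ ≡ 31.
  x = λ² - 66 - 71 = 961 - 137 ≡ 48; y = λ·(66 - 48) - 40 ≡ 33. → (48, 33)
6G: (48, 33) + (71, 1). λ = (1 - 33)/(71 - 48) ≡ 65/23 mod 97. 23⁻¹ ≡ 38 (mod 97) since 23·38 = 874 ≡ 1, so λ ≡ 45.
  x = λ² - 48 - 71 = 2025 - 119 ≡ 63; y = λ·(48 - 63) - 33 ≡ 68. → (63, 68)
7G: (63, 68) + (71, 1). λ = (1 - 68)/(71 - 63) ≡ 30/8 mod 97. 8⁻¹ ≡ 85 (mod 97), so λ ≡ 28.
  x = λ² - 63 - 71 = 784 - 134 ≡ 68; y = λ·(63 - 68) - 68 ≡ 83. → (68, 83)
8G: (68, 83) + (71, 1). λ = (1 - 83)/(71 - 68) ≡ 15/3 mod 97. 3⁻¹ ≡ 65 (mod 97), so λ ≡ 5.
  x = λ² - 68 - 71 = 25 - 139 ≡ 80; y = λ·(68 - 80) - 83 ≡ 51. → (80, 51)
9G: (80, 51) + (71, 1). λ = (1 - 51)/(71 - 80) ≡ 47/88 mod 97. 88⁻¹ ≡ 43 (mod 97) since 88·43 = 3784 ≡ 1, so λ ≡ 81.
  x = λ² - 80 - 71 = 6561 - 151 ≡ 8; y = λ·(80 - 8) - 51 ≡ 58. → (8, 58)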